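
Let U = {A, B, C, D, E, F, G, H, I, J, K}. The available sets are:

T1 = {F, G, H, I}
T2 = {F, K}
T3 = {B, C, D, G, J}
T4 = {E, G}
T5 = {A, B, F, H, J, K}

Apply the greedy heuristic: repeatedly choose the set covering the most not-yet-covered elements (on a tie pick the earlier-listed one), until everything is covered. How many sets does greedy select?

4

Pick 1: T5 covers 6 new elements (A, B, F, H, J, K).
Pick 2: T3 covers 3 new elements (C, D, G).
Pick 3: T1 covers 1 new elements (I).
Pick 4: T4 covers 1 new elements (E).
Greedy uses 4 sets.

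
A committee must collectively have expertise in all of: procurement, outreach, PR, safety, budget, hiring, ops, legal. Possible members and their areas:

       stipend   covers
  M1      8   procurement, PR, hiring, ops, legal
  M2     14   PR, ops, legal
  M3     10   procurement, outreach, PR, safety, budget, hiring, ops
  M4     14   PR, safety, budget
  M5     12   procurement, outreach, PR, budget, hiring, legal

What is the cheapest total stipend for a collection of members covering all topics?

M1, M3 cover every topic at stipend 8 + 10 = 18.
Any cover uses at least 2 members; among all covering selections none totals below 18.

18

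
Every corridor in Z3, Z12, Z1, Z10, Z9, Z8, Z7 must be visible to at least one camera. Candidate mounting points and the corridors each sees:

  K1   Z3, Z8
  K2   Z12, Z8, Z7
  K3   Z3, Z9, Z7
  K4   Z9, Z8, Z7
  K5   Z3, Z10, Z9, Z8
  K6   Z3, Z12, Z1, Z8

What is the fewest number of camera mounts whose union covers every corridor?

3

K2, K5, K6 together cover {Z3, Z12, Z1, Z10, Z9, Z8, Z7} — every corridor.
No 2 of the 6 camera mounts cover everything (all 15 pairs fall short), so 3 is minimum.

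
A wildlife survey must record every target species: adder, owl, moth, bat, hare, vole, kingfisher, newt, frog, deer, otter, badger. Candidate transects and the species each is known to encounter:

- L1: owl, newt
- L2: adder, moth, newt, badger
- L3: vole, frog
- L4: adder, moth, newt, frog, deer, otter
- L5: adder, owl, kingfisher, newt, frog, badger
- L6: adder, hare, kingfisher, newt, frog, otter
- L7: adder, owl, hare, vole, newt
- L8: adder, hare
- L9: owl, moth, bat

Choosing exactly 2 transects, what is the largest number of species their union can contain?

Choosing L4, L5 covers {adder, owl, moth, kingfisher, newt, frog, deer, otter, badger} — 9 species.
No choice of 2 transects does better; here bat, hare, vole are left uncovered.

9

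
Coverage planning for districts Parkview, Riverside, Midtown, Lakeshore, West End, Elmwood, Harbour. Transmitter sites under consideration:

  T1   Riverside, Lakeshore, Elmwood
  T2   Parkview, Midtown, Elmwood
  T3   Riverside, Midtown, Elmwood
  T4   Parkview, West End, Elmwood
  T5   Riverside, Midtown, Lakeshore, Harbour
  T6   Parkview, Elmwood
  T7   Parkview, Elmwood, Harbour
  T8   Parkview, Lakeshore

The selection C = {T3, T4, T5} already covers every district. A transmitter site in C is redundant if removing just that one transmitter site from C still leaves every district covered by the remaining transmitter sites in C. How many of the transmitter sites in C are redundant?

Drop T3: the rest still cover every district — redundant.
Drop T4: Parkview, West End uncovered — not redundant.
Drop T5: Lakeshore, Harbour uncovered — not redundant.
1 redundant: T3.

1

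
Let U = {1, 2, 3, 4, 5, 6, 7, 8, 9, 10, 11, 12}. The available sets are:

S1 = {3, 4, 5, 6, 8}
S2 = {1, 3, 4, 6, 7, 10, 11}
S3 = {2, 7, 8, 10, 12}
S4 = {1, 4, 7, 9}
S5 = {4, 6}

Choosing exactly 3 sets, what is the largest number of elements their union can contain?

Choosing S1, S2, S3 covers {1, 2, 3, 4, 5, 6, 7, 8, 10, 11, 12} — 11 elements.
No choice of 3 sets does better; here 9 is left uncovered.

11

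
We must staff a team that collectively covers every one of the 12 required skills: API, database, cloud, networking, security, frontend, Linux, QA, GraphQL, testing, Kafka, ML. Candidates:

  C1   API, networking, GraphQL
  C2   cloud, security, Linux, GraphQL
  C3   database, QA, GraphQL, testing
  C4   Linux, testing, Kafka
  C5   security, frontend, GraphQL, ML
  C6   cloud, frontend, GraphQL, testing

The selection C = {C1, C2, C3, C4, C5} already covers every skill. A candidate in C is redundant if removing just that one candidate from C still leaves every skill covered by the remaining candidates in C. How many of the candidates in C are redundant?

0

Drop C1: API, networking uncovered — not redundant.
Drop C2: cloud uncovered — not redundant.
Drop C3: database, QA uncovered — not redundant.
Drop C4: Kafka uncovered — not redundant.
Drop C5: frontend, ML uncovered — not redundant.
None of the candidates in C is redundant.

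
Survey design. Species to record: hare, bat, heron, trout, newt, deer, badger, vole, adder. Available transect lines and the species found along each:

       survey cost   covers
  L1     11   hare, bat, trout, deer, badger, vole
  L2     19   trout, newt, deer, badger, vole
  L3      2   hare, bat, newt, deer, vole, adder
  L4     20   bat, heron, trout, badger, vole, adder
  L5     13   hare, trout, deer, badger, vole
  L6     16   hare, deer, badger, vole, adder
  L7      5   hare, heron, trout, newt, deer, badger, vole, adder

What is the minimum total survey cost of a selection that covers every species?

L3, L7 cover every species at survey cost 2 + 5 = 7.
Any cover uses at least 2 transects; among all covering selections none totals below 7.

7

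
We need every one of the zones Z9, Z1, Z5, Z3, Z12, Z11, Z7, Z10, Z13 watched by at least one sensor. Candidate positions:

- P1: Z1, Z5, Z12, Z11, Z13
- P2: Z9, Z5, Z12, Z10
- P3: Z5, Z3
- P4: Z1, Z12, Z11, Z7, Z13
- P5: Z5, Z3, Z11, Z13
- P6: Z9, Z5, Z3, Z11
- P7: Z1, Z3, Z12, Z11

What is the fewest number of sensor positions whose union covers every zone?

P2, P3, P4 together cover {Z9, Z1, Z5, Z3, Z12, Z11, Z7, Z10, Z13} — every zone.
No 2 of the 7 sensor positions cover everything (all 21 pairs fall short), so 3 is minimum.
Greedy (largest uncovered first) would take P1, P2, P3, P4 — 4 sensor positions — but 3 suffice.

3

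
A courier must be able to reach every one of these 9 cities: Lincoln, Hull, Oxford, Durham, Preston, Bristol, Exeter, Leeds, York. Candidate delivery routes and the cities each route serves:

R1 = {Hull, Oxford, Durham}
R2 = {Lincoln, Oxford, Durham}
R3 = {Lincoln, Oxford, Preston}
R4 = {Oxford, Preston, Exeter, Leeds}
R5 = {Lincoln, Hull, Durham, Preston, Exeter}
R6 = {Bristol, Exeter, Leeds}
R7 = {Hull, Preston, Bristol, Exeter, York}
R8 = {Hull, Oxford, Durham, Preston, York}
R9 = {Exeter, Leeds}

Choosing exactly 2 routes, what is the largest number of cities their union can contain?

Choosing R2, R7 covers {Lincoln, Hull, Oxford, Durham, Preston, Bristol, Exeter, York} — 8 cities.
No choice of 2 routes does better; here Leeds is left uncovered.

8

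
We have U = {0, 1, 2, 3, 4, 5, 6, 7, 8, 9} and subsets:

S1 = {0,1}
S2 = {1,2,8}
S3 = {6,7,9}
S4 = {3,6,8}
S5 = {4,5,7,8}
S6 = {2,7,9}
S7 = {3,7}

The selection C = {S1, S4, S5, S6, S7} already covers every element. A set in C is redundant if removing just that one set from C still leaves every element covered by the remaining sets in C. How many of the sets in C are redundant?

1

Drop S1: 0, 1 uncovered — not redundant.
Drop S4: 6 uncovered — not redundant.
Drop S5: 4, 5 uncovered — not redundant.
Drop S6: 2, 9 uncovered — not redundant.
Drop S7: the rest still cover every element — redundant.
1 redundant: S7.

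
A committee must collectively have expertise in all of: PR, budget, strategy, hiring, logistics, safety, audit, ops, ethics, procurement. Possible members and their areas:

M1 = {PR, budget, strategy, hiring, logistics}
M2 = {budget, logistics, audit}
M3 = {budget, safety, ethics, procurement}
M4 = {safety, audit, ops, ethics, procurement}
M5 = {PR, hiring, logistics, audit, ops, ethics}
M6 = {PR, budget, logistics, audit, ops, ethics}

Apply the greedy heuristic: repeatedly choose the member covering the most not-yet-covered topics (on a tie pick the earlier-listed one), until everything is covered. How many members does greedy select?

3

Pick 1: M5 covers 6 new topics (PR, hiring, logistics, audit, ops, ethics).
Pick 2: M3 covers 3 new topics (budget, safety, procurement).
Pick 3: M1 covers 1 new topics (strategy).
Greedy uses 3 members. (The true minimum is 2.)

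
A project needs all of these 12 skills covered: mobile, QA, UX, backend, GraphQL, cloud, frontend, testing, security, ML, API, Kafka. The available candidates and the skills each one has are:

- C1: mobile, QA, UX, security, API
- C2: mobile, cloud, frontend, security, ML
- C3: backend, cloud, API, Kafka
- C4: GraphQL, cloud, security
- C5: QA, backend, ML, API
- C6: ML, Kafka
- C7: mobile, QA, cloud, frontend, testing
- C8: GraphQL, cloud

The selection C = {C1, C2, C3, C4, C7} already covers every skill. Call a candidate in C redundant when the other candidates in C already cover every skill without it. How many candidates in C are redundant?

0

Drop C1: UX uncovered — not redundant.
Drop C2: ML uncovered — not redundant.
Drop C3: backend, Kafka uncovered — not redundant.
Drop C4: GraphQL uncovered — not redundant.
Drop C7: testing uncovered — not redundant.
None of the candidates in C is redundant.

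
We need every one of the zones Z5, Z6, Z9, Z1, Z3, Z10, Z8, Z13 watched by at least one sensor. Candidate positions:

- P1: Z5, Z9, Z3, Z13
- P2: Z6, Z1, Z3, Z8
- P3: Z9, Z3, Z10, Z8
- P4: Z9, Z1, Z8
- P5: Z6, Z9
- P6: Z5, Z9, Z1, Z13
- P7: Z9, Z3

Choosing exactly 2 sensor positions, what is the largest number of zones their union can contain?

Choosing P1, P2 covers {Z5, Z6, Z9, Z1, Z3, Z8, Z13} — 7 zones.
No choice of 2 sensor positions does better; here Z10 is left uncovered.

7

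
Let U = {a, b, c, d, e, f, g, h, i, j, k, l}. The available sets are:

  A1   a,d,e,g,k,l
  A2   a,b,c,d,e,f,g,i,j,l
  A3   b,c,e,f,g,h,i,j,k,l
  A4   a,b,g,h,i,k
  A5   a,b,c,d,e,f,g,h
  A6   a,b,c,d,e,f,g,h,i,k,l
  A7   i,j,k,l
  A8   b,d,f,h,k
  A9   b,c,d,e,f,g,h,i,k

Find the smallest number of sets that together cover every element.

A1, A3 together cover {a, b, c, d, e, f, g, h, i, j, k, l} — every element.
No single set contains all 12 elements, so 2 is optimal.

2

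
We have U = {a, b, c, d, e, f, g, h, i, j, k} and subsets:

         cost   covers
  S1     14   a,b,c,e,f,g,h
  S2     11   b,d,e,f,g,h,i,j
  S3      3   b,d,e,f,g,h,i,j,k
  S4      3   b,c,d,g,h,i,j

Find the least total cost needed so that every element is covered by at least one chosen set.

S1, S3 cover every element at cost 14 + 3 = 17.
Any cover uses at least 2 sets; among all covering selections none totals below 17.

17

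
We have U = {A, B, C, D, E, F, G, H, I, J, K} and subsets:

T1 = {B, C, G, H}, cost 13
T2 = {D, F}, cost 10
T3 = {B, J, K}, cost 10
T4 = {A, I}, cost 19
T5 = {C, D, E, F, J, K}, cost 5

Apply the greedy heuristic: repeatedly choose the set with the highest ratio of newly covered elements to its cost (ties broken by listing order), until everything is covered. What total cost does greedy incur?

Pick 1: T5 adds 6 new (C, D, E, F, J, K) at cost 5 (ratio 6/5).
Pick 2: T1 adds 3 new (B, G, H) at cost 13 (ratio 3/13).
Pick 3: T4 adds 2 new (A, I) at cost 19 (ratio 2/19).
Greedy total cost: 5 + 13 + 19 = 37.

37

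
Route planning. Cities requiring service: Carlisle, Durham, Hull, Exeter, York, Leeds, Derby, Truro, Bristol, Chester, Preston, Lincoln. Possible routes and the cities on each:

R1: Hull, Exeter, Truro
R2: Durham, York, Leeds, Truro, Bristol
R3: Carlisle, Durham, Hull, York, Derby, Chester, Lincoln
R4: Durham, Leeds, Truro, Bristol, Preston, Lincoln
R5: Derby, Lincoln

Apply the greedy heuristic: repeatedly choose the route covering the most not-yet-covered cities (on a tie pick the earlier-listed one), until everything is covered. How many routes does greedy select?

Pick 1: R3 covers 7 new cities (Carlisle, Durham, Hull, York, Derby, Chester, Lincoln).
Pick 2: R4 covers 4 new cities (Leeds, Truro, Bristol, Preston).
Pick 3: R1 covers 1 new cities (Exeter).
Greedy uses 3 routes.

3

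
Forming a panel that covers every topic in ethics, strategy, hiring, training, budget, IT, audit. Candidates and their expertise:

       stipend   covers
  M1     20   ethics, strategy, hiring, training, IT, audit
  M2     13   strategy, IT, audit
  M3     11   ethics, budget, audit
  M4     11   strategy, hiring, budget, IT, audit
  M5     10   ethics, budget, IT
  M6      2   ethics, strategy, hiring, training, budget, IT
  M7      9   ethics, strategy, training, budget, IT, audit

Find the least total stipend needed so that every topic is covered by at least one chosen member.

11

M6, M7 cover every topic at stipend 2 + 9 = 11.
Any cover uses at least 2 members; among all covering selections none totals below 11.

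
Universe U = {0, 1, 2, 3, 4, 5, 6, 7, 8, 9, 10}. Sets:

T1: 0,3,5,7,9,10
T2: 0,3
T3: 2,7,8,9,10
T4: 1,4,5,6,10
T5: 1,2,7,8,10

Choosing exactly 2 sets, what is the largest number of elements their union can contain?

Choosing T1, T4 covers {0, 1, 3, 4, 5, 6, 7, 9, 10} — 9 elements.
No choice of 2 sets does better; here 2, 8 are left uncovered.

9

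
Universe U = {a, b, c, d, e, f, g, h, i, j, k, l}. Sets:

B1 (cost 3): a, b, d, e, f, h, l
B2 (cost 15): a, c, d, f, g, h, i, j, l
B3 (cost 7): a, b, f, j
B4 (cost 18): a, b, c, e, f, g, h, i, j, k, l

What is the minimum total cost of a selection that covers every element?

B1, B4 cover every element at cost 3 + 18 = 21.
Any cover uses at least 2 sets; among all covering selections none totals below 21.

21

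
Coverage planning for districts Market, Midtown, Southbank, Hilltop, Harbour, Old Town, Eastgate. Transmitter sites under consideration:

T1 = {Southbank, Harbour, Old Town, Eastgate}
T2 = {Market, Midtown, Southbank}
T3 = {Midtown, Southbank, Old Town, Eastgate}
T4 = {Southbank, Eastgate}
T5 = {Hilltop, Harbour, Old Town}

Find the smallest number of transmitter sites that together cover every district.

3

T1, T2, T5 together cover {Market, Midtown, Southbank, Hilltop, Harbour, Old Town, Eastgate} — every district.
No 2 of the 5 transmitter sites cover everything (all 10 pairs fall short), so 3 is minimum.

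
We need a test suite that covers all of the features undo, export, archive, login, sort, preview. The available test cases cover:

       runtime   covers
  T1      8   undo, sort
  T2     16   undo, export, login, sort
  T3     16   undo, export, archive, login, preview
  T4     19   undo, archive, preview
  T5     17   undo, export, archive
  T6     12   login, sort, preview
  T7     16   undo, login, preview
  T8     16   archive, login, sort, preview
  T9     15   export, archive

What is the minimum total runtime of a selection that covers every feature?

T1, T3 cover every feature at runtime 8 + 16 = 24.
Any cover uses at least 2 test cases; among all covering selections none totals below 24.

24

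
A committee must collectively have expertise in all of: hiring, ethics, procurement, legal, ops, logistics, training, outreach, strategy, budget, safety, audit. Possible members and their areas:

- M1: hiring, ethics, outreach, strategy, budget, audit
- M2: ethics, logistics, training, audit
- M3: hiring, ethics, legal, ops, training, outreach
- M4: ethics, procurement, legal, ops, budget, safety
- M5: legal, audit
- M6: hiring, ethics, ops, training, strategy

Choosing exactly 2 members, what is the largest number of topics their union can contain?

Choosing M1, M4 covers {hiring, ethics, procurement, legal, ops, outreach, strategy, budget, safety, audit} — 10 topics.
No choice of 2 members does better; here logistics, training are left uncovered.

10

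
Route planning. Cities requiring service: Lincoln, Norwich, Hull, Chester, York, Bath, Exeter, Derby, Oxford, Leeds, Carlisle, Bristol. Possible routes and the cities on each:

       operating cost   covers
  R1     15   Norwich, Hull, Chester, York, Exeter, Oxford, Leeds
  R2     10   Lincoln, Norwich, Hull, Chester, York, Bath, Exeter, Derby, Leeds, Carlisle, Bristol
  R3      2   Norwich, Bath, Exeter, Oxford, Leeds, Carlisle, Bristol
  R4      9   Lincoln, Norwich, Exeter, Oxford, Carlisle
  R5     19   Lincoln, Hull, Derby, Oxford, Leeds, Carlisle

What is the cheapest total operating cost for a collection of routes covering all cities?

R2, R3 cover every city at operating cost 10 + 2 = 12.
Any cover uses at least 2 routes; among all covering selections none totals below 12.

12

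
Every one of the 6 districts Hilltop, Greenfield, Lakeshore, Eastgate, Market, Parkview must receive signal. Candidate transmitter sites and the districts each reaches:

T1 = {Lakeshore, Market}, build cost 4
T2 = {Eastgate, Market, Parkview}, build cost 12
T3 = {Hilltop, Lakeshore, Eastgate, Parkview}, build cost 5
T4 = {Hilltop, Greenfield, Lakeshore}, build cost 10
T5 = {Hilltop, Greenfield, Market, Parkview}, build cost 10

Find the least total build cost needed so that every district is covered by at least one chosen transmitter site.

15

T3, T5 cover every district at build cost 5 + 10 = 15.
Any cover uses at least 2 transmitter sites; among all covering selections none totals below 15.
Greedy by coverage-per-build cost would pick T3, T1, T4 for 19 — worse than the optimum 15.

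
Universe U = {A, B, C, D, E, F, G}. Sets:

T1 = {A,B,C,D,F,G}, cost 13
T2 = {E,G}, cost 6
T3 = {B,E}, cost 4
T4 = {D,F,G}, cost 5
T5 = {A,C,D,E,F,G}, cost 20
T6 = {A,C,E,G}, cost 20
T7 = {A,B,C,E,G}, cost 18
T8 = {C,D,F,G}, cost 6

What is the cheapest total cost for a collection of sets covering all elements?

17

T1, T3 cover every element at cost 13 + 4 = 17.
Any cover uses at least 2 sets; among all covering selections none totals below 17.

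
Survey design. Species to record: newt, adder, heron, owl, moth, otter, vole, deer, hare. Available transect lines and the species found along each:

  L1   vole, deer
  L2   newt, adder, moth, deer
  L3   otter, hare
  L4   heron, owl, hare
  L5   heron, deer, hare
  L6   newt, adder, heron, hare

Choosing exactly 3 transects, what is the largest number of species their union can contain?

8

Choosing L1, L2, L4 covers {newt, adder, heron, owl, moth, vole, deer, hare} — 8 species.
No choice of 3 transects does better; here otter is left uncovered.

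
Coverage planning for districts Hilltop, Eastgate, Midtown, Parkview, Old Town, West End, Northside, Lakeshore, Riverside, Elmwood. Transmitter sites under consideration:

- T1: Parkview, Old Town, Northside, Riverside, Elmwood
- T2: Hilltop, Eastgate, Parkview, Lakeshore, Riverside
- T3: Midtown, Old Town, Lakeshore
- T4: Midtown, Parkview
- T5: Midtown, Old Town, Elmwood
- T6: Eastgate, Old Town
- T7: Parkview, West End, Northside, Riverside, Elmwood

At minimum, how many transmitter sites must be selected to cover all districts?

3

T2, T3, T7 together cover {Hilltop, Eastgate, Midtown, Parkview, Old Town, West End, Northside, Lakeshore, Riverside, Elmwood} — every district.
No 2 of the 7 transmitter sites cover everything (all 21 pairs fall short), so 3 is minimum.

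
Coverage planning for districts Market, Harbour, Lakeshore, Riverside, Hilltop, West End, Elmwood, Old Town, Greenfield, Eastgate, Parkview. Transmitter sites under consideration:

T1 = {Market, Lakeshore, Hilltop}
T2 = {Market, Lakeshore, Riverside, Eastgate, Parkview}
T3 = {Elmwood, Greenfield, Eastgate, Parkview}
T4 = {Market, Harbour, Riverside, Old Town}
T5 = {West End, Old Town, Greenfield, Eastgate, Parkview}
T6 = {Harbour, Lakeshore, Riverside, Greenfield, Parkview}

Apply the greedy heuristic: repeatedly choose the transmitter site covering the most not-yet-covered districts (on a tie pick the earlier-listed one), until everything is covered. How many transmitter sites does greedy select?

Pick 1: T2 covers 5 new districts (Market, Lakeshore, Riverside, Eastgate, Parkview).
Pick 2: T5 covers 3 new districts (West End, Old Town, Greenfield).
Pick 3: T1 covers 1 new districts (Hilltop).
Pick 4: T3 covers 1 new districts (Elmwood).
Pick 5: T4 covers 1 new districts (Harbour).
Greedy uses 5 transmitter sites. (The true minimum is 4.)

5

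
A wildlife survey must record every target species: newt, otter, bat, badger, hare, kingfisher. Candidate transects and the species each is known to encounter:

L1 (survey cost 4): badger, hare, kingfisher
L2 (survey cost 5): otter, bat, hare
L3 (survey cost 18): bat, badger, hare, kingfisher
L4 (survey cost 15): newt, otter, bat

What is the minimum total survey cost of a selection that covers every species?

19

L1, L4 cover every species at survey cost 4 + 15 = 19.
Any cover uses at least 2 transects; among all covering selections none totals below 19.
Greedy by coverage-per-survey cost would pick L1, L2, L4 for 24 — worse than the optimum 19.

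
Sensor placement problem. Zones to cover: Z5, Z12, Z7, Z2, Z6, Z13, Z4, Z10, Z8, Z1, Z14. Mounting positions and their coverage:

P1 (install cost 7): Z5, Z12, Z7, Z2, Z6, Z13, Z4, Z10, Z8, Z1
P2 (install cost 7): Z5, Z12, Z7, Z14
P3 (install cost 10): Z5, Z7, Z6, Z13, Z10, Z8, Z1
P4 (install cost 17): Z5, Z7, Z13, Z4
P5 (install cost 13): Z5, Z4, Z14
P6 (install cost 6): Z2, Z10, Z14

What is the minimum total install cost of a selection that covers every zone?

P1, P6 cover every zone at install cost 7 + 6 = 13.
Any cover uses at least 2 sensor positions; among all covering selections none totals below 13.

13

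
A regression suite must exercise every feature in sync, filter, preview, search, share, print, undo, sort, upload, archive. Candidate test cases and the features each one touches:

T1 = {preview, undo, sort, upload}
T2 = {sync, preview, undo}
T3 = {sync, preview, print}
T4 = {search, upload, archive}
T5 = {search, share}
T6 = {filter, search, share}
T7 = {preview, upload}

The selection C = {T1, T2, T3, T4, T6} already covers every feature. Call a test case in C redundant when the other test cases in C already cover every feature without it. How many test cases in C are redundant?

1

Drop T1: sort uncovered — not redundant.
Drop T2: the rest still cover every feature — redundant.
Drop T3: print uncovered — not redundant.
Drop T4: archive uncovered — not redundant.
Drop T6: filter, share uncovered — not redundant.
1 redundant: T2.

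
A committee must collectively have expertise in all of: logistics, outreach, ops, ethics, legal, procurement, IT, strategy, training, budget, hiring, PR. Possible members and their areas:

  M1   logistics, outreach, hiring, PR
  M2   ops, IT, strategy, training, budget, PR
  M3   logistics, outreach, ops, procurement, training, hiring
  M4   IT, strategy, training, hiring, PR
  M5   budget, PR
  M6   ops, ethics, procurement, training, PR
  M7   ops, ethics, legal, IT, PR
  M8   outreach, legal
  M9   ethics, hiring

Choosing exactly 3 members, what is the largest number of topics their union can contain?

Choosing M2, M3, M7 covers {logistics, outreach, ops, ethics, legal, procurement, IT, strategy, training, budget, hiring, PR} — 12 topics.
That is all 12 topics.

12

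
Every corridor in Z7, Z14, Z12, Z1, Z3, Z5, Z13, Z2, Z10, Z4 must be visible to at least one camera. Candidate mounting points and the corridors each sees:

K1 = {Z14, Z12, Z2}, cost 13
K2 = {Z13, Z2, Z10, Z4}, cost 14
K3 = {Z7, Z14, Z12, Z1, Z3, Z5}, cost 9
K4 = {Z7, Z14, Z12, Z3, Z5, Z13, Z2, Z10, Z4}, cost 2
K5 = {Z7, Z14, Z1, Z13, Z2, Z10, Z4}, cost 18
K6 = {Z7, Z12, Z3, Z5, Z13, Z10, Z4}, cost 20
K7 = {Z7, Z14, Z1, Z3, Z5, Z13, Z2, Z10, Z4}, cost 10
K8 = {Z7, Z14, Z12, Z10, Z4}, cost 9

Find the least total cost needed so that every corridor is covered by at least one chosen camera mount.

K3, K4 cover every corridor at cost 9 + 2 = 11.
Any cover uses at least 2 camera mounts; among all covering selections none totals below 11.

11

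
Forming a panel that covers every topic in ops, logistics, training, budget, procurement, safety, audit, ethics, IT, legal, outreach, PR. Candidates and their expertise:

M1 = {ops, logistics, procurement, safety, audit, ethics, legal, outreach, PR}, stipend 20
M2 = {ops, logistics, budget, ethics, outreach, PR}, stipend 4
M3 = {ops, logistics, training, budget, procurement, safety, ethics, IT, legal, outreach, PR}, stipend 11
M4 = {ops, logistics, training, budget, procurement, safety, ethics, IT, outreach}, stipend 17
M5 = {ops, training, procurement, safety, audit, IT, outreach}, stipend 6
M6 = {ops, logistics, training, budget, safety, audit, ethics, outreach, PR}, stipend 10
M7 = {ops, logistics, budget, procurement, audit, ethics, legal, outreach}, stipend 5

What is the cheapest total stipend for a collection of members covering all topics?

M2, M5, M7 cover every topic at stipend 4 + 6 + 5 = 15.
Any cover uses at least 2 members; among all covering selections none totals below 15.

15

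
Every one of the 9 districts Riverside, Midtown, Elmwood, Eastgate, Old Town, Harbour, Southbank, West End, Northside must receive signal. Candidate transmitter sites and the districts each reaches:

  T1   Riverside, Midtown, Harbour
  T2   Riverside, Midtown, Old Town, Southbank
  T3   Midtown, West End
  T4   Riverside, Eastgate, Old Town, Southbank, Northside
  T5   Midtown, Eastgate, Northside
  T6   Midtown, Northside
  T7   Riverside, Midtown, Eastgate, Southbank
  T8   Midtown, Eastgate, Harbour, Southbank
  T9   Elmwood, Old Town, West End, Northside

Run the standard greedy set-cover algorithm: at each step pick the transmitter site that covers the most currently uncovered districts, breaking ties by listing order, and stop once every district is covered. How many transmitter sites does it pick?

3

Pick 1: T4 covers 5 new districts (Riverside, Eastgate, Old Town, Southbank, Northside).
Pick 2: T1 covers 2 new districts (Midtown, Harbour).
Pick 3: T9 covers 2 new districts (Elmwood, West End).
Greedy uses 3 transmitter sites.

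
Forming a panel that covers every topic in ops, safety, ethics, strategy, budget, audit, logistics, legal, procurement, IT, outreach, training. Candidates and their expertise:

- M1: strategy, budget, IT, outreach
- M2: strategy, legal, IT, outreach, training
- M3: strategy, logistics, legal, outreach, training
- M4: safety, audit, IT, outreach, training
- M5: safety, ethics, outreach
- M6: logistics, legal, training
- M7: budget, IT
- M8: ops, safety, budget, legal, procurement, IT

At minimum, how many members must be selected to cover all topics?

M3, M4, M5, M8 together cover {ops, safety, ethics, strategy, budget, audit, logistics, legal, procurement, IT, outreach, training} — every topic.
No 3 of the 8 members cover everything (all 56 triples fall short), so 4 is minimum.

4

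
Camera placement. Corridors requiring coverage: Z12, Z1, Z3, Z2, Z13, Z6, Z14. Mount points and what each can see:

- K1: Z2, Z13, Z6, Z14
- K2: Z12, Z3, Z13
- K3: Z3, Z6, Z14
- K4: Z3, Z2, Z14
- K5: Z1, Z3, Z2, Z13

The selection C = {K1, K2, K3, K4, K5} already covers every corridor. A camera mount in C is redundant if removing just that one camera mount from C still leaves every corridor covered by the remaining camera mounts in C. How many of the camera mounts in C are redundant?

3

Drop K1: the rest still cover every corridor — redundant.
Drop K2: Z12 uncovered — not redundant.
Drop K3: the rest still cover every corridor — redundant.
Drop K4: the rest still cover every corridor — redundant.
Drop K5: Z1 uncovered — not redundant.
3 redundant: K1, K3, K4.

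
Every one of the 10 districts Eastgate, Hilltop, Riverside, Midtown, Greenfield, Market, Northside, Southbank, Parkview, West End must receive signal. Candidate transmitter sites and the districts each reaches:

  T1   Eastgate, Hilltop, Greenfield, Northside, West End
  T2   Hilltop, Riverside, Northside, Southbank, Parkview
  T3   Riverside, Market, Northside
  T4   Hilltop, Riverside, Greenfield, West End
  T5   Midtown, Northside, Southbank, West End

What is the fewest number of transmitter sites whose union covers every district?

4

T1, T2, T3, T5 together cover {Eastgate, Hilltop, Riverside, Midtown, Greenfield, Market, Northside, Southbank, Parkview, West End} — every district.
No 3 of the 5 transmitter sites cover everything (all 10 triples fall short), so 4 is minimum.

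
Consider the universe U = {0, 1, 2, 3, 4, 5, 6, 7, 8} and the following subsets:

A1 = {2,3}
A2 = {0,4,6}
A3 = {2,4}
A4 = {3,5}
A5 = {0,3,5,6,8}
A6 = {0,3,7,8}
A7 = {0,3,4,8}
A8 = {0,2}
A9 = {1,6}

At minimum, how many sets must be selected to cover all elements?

4

A3, A4, A6, A9 together cover {0, 1, 2, 3, 4, 5, 6, 7, 8} — every element.
No 3 of the 9 sets cover everything (all 84 triples fall short), so 4 is minimum.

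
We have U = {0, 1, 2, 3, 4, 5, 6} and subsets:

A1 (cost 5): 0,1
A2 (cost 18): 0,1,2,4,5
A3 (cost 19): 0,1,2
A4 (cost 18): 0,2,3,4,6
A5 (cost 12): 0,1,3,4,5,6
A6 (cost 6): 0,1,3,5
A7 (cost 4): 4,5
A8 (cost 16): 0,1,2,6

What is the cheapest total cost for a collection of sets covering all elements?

A4, A6 cover every element at cost 18 + 6 = 24.
Any cover uses at least 2 sets; among all covering selections none totals below 24.

24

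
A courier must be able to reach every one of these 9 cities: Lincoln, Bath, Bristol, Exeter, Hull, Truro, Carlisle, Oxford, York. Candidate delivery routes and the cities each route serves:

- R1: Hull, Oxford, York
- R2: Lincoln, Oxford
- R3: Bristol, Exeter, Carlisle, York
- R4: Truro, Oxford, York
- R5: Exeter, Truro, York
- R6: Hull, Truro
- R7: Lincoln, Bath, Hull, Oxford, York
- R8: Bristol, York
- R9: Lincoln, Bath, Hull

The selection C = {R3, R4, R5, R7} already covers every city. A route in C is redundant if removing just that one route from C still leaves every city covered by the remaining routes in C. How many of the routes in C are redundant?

Drop R3: Bristol, Carlisle uncovered — not redundant.
Drop R4: the rest still cover every city — redundant.
Drop R5: the rest still cover every city — redundant.
Drop R7: Lincoln, Bath, Hull uncovered — not redundant.
2 redundant: R4, R5.

2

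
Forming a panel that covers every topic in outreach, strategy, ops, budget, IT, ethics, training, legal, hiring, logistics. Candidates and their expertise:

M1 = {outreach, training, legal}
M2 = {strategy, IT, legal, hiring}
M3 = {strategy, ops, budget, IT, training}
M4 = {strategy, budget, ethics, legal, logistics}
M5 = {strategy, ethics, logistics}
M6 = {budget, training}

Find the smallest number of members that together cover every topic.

4

M1, M2, M3, M4 together cover {outreach, strategy, ops, budget, IT, ethics, training, legal, hiring, logistics} — every topic.
No 3 of the 6 members cover everything (all 20 triples fall short), so 4 is minimum.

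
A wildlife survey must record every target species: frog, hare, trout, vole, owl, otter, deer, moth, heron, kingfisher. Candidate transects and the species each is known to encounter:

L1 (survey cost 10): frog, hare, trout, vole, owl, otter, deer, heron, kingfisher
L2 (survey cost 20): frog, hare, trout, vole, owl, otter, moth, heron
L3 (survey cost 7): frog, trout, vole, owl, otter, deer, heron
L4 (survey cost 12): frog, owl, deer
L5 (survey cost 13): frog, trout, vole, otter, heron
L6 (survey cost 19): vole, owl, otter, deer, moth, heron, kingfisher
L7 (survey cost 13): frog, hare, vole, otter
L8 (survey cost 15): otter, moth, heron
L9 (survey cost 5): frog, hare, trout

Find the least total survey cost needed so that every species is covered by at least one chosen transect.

L6, L9 cover every species at survey cost 19 + 5 = 24.
Any cover uses at least 2 transects; among all covering selections none totals below 24.

24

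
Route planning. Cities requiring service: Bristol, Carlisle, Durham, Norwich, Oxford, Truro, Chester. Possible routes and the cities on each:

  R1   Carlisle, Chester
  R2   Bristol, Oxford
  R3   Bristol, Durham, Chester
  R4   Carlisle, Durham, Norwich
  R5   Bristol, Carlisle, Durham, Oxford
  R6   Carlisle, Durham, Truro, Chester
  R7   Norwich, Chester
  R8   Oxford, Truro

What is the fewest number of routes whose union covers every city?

R2, R4, R6 together cover {Bristol, Carlisle, Durham, Norwich, Oxford, Truro, Chester} — every city.
No 2 of the 8 routes cover everything (all 28 pairs fall short), so 3 is minimum.

3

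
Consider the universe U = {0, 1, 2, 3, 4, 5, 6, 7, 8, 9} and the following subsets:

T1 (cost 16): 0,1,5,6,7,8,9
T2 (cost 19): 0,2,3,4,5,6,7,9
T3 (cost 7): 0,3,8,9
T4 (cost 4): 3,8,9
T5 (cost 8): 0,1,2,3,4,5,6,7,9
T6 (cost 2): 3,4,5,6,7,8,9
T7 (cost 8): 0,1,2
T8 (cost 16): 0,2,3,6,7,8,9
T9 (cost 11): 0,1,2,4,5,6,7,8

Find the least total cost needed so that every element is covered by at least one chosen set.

10

T5, T6 cover every element at cost 8 + 2 = 10.
Any cover uses at least 2 sets; among all covering selections none totals below 10.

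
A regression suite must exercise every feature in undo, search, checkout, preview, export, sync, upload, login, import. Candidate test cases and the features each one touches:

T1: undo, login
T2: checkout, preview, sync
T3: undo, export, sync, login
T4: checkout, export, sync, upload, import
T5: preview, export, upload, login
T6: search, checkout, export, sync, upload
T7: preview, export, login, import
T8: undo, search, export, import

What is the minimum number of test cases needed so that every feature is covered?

3

T1, T6, T7 together cover {undo, search, checkout, preview, export, sync, upload, login, import} — every feature.
No 2 of the 8 test cases cover everything (all 28 pairs fall short), so 3 is minimum.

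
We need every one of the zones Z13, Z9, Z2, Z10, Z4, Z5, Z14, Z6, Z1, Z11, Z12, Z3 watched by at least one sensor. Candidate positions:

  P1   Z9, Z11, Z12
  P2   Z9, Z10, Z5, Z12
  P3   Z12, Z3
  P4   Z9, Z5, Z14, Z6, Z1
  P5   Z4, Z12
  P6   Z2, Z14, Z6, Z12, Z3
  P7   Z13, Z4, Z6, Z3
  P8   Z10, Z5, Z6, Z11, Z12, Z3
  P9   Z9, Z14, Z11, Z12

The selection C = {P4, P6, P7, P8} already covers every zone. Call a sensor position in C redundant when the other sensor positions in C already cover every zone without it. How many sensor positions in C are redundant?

Drop P4: Z9, Z1 uncovered — not redundant.
Drop P6: Z2 uncovered — not redundant.
Drop P7: Z13, Z4 uncovered — not redundant.
Drop P8: Z10, Z11 uncovered — not redundant.
None of the sensor positions in C is redundant.

0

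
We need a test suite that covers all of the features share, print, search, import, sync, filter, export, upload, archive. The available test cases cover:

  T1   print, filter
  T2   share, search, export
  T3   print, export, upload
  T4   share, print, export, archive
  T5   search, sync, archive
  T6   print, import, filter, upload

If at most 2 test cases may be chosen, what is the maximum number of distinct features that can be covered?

Choosing T2, T6 covers {share, print, search, import, filter, export, upload} — 7 features.
No choice of 2 test cases does better; here sync, archive are left uncovered.

7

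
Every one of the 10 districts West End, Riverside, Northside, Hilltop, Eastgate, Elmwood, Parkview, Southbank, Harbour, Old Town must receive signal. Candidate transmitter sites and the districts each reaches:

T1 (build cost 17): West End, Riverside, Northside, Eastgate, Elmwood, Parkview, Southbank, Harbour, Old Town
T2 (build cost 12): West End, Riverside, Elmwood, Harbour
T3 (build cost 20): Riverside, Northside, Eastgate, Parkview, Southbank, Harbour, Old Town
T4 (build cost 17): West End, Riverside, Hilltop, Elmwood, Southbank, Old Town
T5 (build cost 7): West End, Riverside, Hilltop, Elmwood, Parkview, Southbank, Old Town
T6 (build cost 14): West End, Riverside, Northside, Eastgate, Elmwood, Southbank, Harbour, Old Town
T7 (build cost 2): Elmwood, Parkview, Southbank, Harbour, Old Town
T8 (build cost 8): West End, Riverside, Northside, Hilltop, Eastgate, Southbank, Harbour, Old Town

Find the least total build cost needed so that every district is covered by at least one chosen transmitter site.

T7, T8 cover every district at build cost 2 + 8 = 10.
Any cover uses at least 2 transmitter sites; among all covering selections none totals below 10.

10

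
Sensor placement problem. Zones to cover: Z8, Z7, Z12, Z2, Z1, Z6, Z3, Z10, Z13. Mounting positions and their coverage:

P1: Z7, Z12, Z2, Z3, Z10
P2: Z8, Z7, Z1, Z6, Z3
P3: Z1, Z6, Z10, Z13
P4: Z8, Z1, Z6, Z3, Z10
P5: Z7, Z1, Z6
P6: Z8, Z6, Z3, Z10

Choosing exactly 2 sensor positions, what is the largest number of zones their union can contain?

Choosing P1, P2 covers {Z8, Z7, Z12, Z2, Z1, Z6, Z3, Z10} — 8 zones.
No choice of 2 sensor positions does better; here Z13 is left uncovered.

8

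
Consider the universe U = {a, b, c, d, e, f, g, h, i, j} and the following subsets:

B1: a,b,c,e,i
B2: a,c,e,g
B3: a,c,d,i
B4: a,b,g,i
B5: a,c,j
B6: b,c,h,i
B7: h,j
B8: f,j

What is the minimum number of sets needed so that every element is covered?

B2, B3, B6, B8 together cover {a, b, c, d, e, f, g, h, i, j} — every element.
No 3 of the 8 sets cover everything (all 56 triples fall short), so 4 is minimum.

4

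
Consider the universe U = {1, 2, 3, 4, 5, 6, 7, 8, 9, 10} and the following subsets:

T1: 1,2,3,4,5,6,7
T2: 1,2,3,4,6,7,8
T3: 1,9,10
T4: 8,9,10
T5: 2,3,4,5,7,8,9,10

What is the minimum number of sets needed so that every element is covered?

2

T1, T4 together cover {1, 2, 3, 4, 5, 6, 7, 8, 9, 10} — every element.
No single set contains all 10 elements, so 2 is optimal.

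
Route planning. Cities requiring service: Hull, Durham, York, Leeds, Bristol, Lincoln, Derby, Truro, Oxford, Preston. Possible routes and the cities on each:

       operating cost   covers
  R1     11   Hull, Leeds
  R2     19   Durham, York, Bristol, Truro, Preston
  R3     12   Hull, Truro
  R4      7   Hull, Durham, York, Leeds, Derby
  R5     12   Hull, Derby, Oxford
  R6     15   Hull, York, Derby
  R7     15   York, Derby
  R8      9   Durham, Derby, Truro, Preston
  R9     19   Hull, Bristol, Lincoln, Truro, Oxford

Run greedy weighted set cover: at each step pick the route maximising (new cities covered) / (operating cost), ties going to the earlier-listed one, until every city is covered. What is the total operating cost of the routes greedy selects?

35

Pick 1: R4 adds 5 new (Hull, Durham, York, Leeds, Derby) at operating cost 7 (ratio 5/7).
Pick 2: R8 adds 2 new (Truro, Preston) at operating cost 9 (ratio 2/9).
Pick 3: R9 adds 3 new (Bristol, Lincoln, Oxford) at operating cost 19 (ratio 3/19).
Greedy total operating cost: 7 + 9 + 19 = 35.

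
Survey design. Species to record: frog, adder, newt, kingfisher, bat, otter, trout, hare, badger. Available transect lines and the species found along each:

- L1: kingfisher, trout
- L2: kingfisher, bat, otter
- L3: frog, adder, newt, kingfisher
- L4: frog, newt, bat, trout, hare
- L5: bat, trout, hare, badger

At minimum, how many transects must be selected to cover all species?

L2, L3, L5 together cover {frog, adder, newt, kingfisher, bat, otter, trout, hare, badger} — every species.
No 2 of the 5 transects cover everything (all 10 pairs fall short), so 3 is minimum.
Greedy (largest uncovered first) would take L4, L2, L3, L5 — 4 transects — but 3 suffice.

3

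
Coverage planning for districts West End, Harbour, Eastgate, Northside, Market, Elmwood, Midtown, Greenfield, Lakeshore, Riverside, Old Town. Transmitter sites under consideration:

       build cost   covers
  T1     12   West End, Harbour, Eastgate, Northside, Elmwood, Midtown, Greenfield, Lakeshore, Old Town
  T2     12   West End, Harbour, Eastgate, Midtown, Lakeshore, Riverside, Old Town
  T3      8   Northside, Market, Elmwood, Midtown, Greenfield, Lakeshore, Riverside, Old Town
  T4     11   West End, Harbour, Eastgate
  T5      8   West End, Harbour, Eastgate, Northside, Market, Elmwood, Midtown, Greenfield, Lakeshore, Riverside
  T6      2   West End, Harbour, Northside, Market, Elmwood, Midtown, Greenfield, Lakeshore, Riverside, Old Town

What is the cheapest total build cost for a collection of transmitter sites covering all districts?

T5, T6 cover every district at build cost 8 + 2 = 10.
Any cover uses at least 2 transmitter sites; among all covering selections none totals below 10.

10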